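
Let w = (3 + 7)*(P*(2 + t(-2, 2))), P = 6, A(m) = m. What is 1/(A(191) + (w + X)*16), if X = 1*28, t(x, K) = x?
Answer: 1/639 ≈ 0.0015649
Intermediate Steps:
X = 28
w = 0 (w = (3 + 7)*(6*(2 - 2)) = 10*(6*0) = 10*0 = 0)
1/(A(191) + (w + X)*16) = 1/(191 + (0 + 28)*16) = 1/(191 + 28*16) = 1/(191 + 448) = 1/639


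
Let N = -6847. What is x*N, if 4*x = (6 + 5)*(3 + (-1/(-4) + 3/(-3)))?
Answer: -677853/16 ≈ -42366.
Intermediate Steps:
x = 99/16 (x = ((6 + 5)*(3 + (-1/(-4) + 3/(-3))))/4 = (11*(3 + (-1*(-¼) + 3*(-⅓))))/4 = (11*(3 + (¼ - 1)))/4 = (11*(3 - ¾))/4 = (11*(9/4))/4 = (¼)*(99/4) = 99/16 ≈ 6.1875)
x*N = (99/16)*(-6847) = -677853/16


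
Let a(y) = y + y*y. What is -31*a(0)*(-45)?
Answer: 0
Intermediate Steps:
a(y) = y + y²
-31*a(0)*(-45) = -0*(1 + 0)*(-45) = -0*(-45) = -31*0*(-45) = 0*(-45) = 0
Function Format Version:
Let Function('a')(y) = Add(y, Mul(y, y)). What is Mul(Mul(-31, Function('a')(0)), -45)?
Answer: 0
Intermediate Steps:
Function('a')(y) = Add(y, Pow(y, 2))
Mul(Mul(-31, Function('a')(0)), -45) = Mul(Mul(-31, Mul(0, Add(1, 0))), -45) = Mul(Mul(-31, Mul(0, 1)), -45) = Mul(Mul(-31, 0), -45) = Mul(0, -45) = 0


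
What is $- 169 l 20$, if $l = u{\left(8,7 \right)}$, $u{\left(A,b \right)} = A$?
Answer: $-27040$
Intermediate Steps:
$l = 8$
$- 169 l 20 = \left(-169\right) 8 \cdot 20 = \left(-1352\right) 20 = -27040$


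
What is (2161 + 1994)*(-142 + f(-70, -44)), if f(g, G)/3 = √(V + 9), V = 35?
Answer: -590010 + 24930*√11 ≈ -5.0733e+5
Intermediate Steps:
f(g, G) = 6*√11 (f(g, G) = 3*√(35 + 9) = 3*√44 = 3*(2*√11) = 6*√11)
(2161 + 1994)*(-142 + f(-70, -44)) = (2161 + 1994)*(-142 + 6*√11) = 4155*(-142 + 6*√11) = -590010 + 24930*√11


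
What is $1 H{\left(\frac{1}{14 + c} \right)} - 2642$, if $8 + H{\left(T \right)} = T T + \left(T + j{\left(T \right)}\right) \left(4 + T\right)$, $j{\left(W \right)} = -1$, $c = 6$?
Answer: $- \frac{530769}{200} \approx -2653.8$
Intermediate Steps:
$H{\left(T \right)} = -8 + T^{2} + \left(-1 + T\right) \left(4 + T\right)$ ($H{\left(T \right)} = -8 + \left(T T + \left(T - 1\right) \left(4 + T\right)\right) = -8 + \left(T^{2} + \left(-1 + T\right) \left(4 + T\right)\right) = -8 + T^{2} + \left(-1 + T\right) \left(4 + T\right)$)
$1 H{\left(\frac{1}{14 + c} \right)} - 2642 = 1 \left(-12 + 2 \left(\frac{1}{14 + 6}\right)^{2} + \frac{3}{14 + 6}\right) - 2642 = 1 \left(-12 + 2 \left(\frac{1}{20}\right)^{2} + \frac{3}{20}\right) - 2642 = 1 \left(-12 + \frac{2}{400} + 3 \cdot \frac{1}{20}\right) - 2642 = 1 \left(-12 + 2 \cdot \frac{1}{400} + \frac{3}{20}\right) - 2642 = 1 \left(-12 + \frac{1}{200} + \frac{3}{20}\right) - 2642 = 1 \left(- \frac{2369}{200}\right) - 2642 = - \frac{2369}{200} - 2642 = - \frac{530769}{200}$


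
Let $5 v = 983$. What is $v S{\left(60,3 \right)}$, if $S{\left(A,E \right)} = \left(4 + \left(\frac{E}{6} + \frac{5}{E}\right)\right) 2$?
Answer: $\frac{36371}{15} \approx 2424.7$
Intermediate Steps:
$v = \frac{983}{5}$ ($v = \frac{1}{5} \cdot 983 = \frac{983}{5} \approx 196.6$)
$S{\left(A,E \right)} = 8 + \frac{10}{E} + \frac{E}{3}$ ($S{\left(A,E \right)} = \left(4 + \left(E \frac{1}{6} + \frac{5}{E}\right)\right) 2 = \left(4 + \left(\frac{E}{6} + \frac{5}{E}\right)\right) 2 = \left(4 + \left(\frac{5}{E} + \frac{E}{6}\right)\right) 2 = \left(4 + \frac{5}{E} + \frac{E}{6}\right) 2 = 8 + \frac{10}{E} + \frac{E}{3}$)
$v S{\left(60,3 \right)} = \frac{983 \left(8 + \frac{10}{3} + \frac{1}{3} \cdot 3\right)}{5} = \frac{983 \left(8 + 10 \cdot \frac{1}{3} + 1\right)}{5} = \frac{983 \left(8 + \frac{10}{3} + 1\right)}{5} = \frac{983}{5} \cdot \frac{37}{3} = \frac{36371}{15}$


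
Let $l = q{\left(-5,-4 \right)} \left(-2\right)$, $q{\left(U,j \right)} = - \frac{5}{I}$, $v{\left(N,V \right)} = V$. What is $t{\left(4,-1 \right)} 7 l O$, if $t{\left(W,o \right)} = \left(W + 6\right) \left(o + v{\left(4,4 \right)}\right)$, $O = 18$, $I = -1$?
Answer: $-37800$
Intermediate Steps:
$q{\left(U,j \right)} = 5$ ($q{\left(U,j \right)} = - \frac{5}{-1} = \left(-5\right) \left(-1\right) = 5$)
$t{\left(W,o \right)} = \left(4 + o\right) \left(6 + W\right)$ ($t{\left(W,o \right)} = \left(W + 6\right) \left(o + 4\right) = \left(6 + W\right) \left(4 + o\right) = \left(4 + o\right) \left(6 + W\right)$)
$l = -10$ ($l = 5 \left(-2\right) = -10$)
$t{\left(4,-1 \right)} 7 l O = \left(24 + 4 \cdot 4 + 6 \left(-1\right) + 4 \left(-1\right)\right) 7 \left(-10\right) 18 = \left(24 + 16 - 6 - 4\right) 7 \left(-10\right) 18 = 30 \cdot 7 \left(-10\right) 18 = 210 \left(-10\right) 18 = \left(-2100\right) 18 = -37800$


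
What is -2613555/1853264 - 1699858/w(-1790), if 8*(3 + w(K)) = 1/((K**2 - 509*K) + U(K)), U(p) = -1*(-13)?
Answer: 14816109304981949229/26148324207952 ≈ 5.6662e+5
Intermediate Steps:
U(p) = 13
w(K) = -3 + 1/(8*(13 + K**2 - 509*K)) (w(K) = -3 + 1/(8*((K**2 - 509*K) + 13)) = -3 + 1/(8*(13 + K**2 - 509*K)))
-2613555/1853264 - 1699858/w(-1790) = -2613555/1853264 - 1699858*8*(13 + (-1790)**2 - 509*(-1790))/(-311 - 24*(-1790)**2 + 12216*(-1790)) = -2613555*1/1853264 - 1699858*8*(13 + 3204100 + 911110)/(-311 - 24*3204100 - 21866640) = -373365/264752 - 1699858*32921784/(-311 - 76898400 - 21866640) = -373365/264752 - 1699858/((1/8)*(1/4115223)*(-98765351)) = -373365/264752 - 1699858/(-98765351/32921784) = -373365/264752 - 1699858*(-32921784/98765351) = -373365/264752 + 55962357906672/98765351 = 14816109304981949229/26148324207952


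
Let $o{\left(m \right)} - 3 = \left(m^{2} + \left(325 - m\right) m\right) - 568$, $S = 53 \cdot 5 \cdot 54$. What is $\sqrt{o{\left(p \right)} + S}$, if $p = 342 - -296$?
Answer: $\sqrt{221095} \approx 470.21$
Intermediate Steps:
$S = 14310$ ($S = 265 \cdot 54 = 14310$)
$p = 638$ ($p = 342 + 296 = 638$)
$o{\left(m \right)} = -565 + m^{2} + m \left(325 - m\right)$ ($o{\left(m \right)} = 3 - \left(568 - m^{2} - \left(325 - m\right) m\right) = 3 - \left(568 - m^{2} - m \left(325 - m\right)\right) = 3 + \left(-568 + m^{2} + m \left(325 - m\right)\right) = -565 + m^{2} + m \left(325 - m\right)$)
$\sqrt{o{\left(p \right)} + S} = \sqrt{\left(-565 + 325 \cdot 638\right) + 14310} = \sqrt{\left(-565 + 207350\right) + 14310} = \sqrt{206785 + 14310} = \sqrt{221095}$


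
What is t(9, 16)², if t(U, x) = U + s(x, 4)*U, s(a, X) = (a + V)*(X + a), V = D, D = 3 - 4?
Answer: 7338681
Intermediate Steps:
D = -1
V = -1
s(a, X) = (-1 + a)*(X + a) (s(a, X) = (a - 1)*(X + a) = (-1 + a)*(X + a))
t(U, x) = U + U*(-4 + x² + 3*x) (t(U, x) = U + (x² - 1*4 - x + 4*x)*U = U + (x² - 4 - x + 4*x)*U = U + (-4 + x² + 3*x)*U = U + U*(-4 + x² + 3*x))
t(9, 16)² = (9*(-3 + 16² + 3*16))² = (9*(-3 + 256 + 48))² = (9*301)² = 2709² = 7338681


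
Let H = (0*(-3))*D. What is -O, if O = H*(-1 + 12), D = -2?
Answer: 0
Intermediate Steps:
H = 0 (H = (0*(-3))*(-2) = 0*(-2) = 0)
O = 0 (O = 0*(-1 + 12) = 0*11 = 0)
-O = -1*0 = 0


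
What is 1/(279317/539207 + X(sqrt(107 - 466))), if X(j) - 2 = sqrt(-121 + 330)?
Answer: -732098059317/58922102001080 + 290744188849*sqrt(209)/58922102001080 ≈ 0.058911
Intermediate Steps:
X(j) = 2 + sqrt(209) (X(j) = 2 + sqrt(-121 + 330) = 2 + sqrt(209))
1/(279317/539207 + X(sqrt(107 - 466))) = 1/(279317/539207 + (2 + sqrt(209))) = 1/(1357731/539207 + sqrt(209))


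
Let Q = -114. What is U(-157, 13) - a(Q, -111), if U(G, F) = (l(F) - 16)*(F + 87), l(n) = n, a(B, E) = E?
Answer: -189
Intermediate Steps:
U(G, F) = (-16 + F)*(87 + F) (U(G, F) = (F - 16)*(F + 87) = (-16 + F)*(87 + F))
U(-157, 13) - a(Q, -111) = (-1392 + 13**2 + 71*13) - 1*(-111) = (-1392 + 169 + 923) + 111 = -300 + 111 = -189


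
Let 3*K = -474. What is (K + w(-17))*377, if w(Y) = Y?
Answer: -65975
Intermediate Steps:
K = -158 (K = (⅓)*(-474) = -158)
(K + w(-17))*377 = (-158 - 17)*377 = -175*377 = -65975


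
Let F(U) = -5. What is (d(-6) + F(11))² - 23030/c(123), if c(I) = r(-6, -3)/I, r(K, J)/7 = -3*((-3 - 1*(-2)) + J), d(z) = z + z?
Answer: -66867/2 ≈ -33434.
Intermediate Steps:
d(z) = 2*z
r(K, J) = 21 - 21*J (r(K, J) = 7*(-3*((-3 - 1*(-2)) + J)) = 7*(-3*((-3 + 2) + J)) = 7*(-3*(-1 + J)) = 7*(3 - 3*J) = 21 - 21*J)
c(I) = 84/I (c(I) = (21 - 21*(-3))/I = (21 + 63)/I = 84/I)
(d(-6) + F(11))² - 23030/c(123) = (2*(-6) - 5)² - 23030/(84/123) = (-12 - 5)² - 23030/(84*(1/123)) = (-17)² - 23030/28/41 = 289 - 23030*41/28 = 289 - 67445/2 = -66867/2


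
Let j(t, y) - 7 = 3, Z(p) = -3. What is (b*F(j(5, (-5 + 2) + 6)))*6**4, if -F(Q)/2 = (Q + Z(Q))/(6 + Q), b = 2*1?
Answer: -2268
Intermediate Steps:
j(t, y) = 10 (j(t, y) = 7 + 3 = 10)
b = 2
F(Q) = -2*(-3 + Q)/(6 + Q) (F(Q) = -2*(Q - 3)/(6 + Q) = -2*(-3 + Q)/(6 + Q))
(b*F(j(5, (-5 + 2) + 6)))*6**4 = (2*(2*(3 - 1*10)/(6 + 10)))*6**4 = (2*(2*(3 - 10)/16))*1296 = (2*(2*(1/16)*(-7)))*1296 = (2*(-7/8))*1296 = -7/4*1296 = -2268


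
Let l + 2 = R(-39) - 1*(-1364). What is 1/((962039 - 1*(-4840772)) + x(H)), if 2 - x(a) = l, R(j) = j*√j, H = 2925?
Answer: 1933817/11218944588240 - 13*I*√39/11218944588240 ≈ 1.7237e-7 - 7.2364e-12*I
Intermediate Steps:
R(j) = j^(3/2)
l = 1362 - 39*I*√39 (l = -2 + ((-39)^(3/2) - 1*(-1364)) = -2 + (-39*I*√39 + 1364) = -2 + (1364 - 39*I*√39) = 1362 - 39*I*√39 ≈ 1362.0 - 243.55*I)
x(a) = -1360 + 39*I*√39 (x(a) = 2 - (1362 - 39*I*√39) = 2 + (-1362 + 39*I*√39) = -1360 + 39*I*√39)
1/((962039 - 1*(-4840772)) + x(H)) = 1/((962039 - 1*(-4840772)) + (-1360 + 39*I*√39)) = 1/((962039 + 4840772) + (-1360 + 39*I*√39)) = 1/(5802811 + (-1360 + 39*I*√39)) = 1/(5801451 + 39*I*√39)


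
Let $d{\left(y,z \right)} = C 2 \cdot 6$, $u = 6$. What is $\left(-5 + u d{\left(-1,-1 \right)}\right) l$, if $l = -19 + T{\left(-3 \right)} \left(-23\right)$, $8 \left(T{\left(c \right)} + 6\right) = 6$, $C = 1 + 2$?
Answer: $\frac{85877}{4} \approx 21469.0$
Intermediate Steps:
$C = 3$
$T{\left(c \right)} = - \frac{21}{4}$ ($T{\left(c \right)} = -6 + \frac{1}{8} \cdot 6 = -6 + \frac{3}{4} = - \frac{21}{4}$)
$d{\left(y,z \right)} = 36$ ($d{\left(y,z \right)} = 3 \cdot 2 \cdot 6 = 6 \cdot 6 = 36$)
$l = \frac{407}{4}$ ($l = -19 - - \frac{483}{4} = -19 + \frac{483}{4} = \frac{407}{4} \approx 101.75$)
$\left(-5 + u d{\left(-1,-1 \right)}\right) l = \left(-5 + 6 \cdot 36\right) \frac{407}{4} = \left(-5 + 216\right) \frac{407}{4} = 211 \cdot \frac{407}{4} = \frac{85877}{4}$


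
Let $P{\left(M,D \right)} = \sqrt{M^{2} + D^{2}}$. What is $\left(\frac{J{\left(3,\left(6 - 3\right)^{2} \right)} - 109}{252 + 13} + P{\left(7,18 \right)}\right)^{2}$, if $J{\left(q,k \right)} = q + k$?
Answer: $\frac{26203334}{70225} - \frac{194 \sqrt{373}}{265} \approx 359.0$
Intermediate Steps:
$J{\left(q,k \right)} = k + q$
$P{\left(M,D \right)} = \sqrt{D^{2} + M^{2}}$
$\left(\frac{J{\left(3,\left(6 - 3\right)^{2} \right)} - 109}{252 + 13} + P{\left(7,18 \right)}\right)^{2} = \left(\frac{\left(\left(6 - 3\right)^{2} + 3\right) - 109}{252 + 13} + \sqrt{18^{2} + 7^{2}}\right)^{2} = \left(\frac{\left(3^{2} + 3\right) - 109}{265} + \sqrt{324 + 49}\right)^{2} = \left(\left(\left(9 + 3\right) - 109\right) \frac{1}{265} + \sqrt{373}\right)^{2} = \left(\left(12 - 109\right) \frac{1}{265} + \sqrt{373}\right)^{2} = \left(\left(-97\right) \frac{1}{265} + \sqrt{373}\right)^{2} = \left(- \frac{97}{265} + \sqrt{373}\right)^{2}$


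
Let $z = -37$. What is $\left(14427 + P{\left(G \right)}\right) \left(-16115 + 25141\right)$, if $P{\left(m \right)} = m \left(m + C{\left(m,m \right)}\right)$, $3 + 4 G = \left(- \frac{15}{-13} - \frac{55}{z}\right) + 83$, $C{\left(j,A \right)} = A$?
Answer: $\frac{31910095812447}{231361} \approx 1.3792 \cdot 10^{8}$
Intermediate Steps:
$G = \frac{19875}{962}$ ($G = - \frac{3}{4} + \frac{\left(- \frac{15}{-13} - \frac{55}{-37}\right) + 83}{4} = - \frac{3}{4} + \frac{\left(\left(-15\right) \left(- \frac{1}{13}\right) - - \frac{55}{37}\right) + 83}{4} = - \frac{3}{4} + \frac{\left(\frac{15}{13} + \frac{55}{37}\right) + 83}{4} = - \frac{3}{4} + \frac{\frac{1270}{481} + 83}{4} = - \frac{3}{4} + \frac{1}{4} \cdot \frac{41193}{481} = - \frac{3}{4} + \frac{41193}{1924} = \frac{19875}{962} \approx 20.66$)
$P{\left(m \right)} = 2 m^{2}$ ($P{\left(m \right)} = m \left(m + m\right) = m 2 m = 2 m^{2}$)
$\left(14427 + P{\left(G \right)}\right) \left(-16115 + 25141\right) = \left(14427 + 2 \left(\frac{19875}{962}\right)^{2}\right) \left(-16115 + 25141\right) = \left(14427 + 2 \cdot \frac{395015625}{925444}\right) 9026 = \left(14427 + \frac{395015625}{462722}\right) 9026 = \frac{7070705919}{462722} \cdot 9026 = \frac{31910095812447}{231361}$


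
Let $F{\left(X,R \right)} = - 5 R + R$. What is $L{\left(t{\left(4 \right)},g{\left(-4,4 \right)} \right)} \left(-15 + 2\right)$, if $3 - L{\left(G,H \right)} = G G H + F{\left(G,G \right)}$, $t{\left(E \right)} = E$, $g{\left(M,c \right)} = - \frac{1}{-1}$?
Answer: $-39$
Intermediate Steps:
$g{\left(M,c \right)} = 1$ ($g{\left(M,c \right)} = \left(-1\right) \left(-1\right) = 1$)
$F{\left(X,R \right)} = - 4 R$
$L{\left(G,H \right)} = 3 + 4 G - H G^{2}$ ($L{\left(G,H \right)} = 3 - \left(G G H - 4 G\right) = 3 - \left(G^{2} H - 4 G\right) = 3 - \left(H G^{2} - 4 G\right) = 3 - \left(- 4 G + H G^{2}\right) = 3 + 4 G - H G^{2}$)
$L{\left(t{\left(4 \right)},g{\left(-4,4 \right)} \right)} \left(-15 + 2\right) = \left(3 + 4 \cdot 4 - 1 \cdot 4^{2}\right) \left(-15 + 2\right) = \left(3 + 16 - 1 \cdot 16\right) \left(-13\right) = \left(3 + 16 - 16\right) \left(-13\right) = 3 \left(-13\right) = -39$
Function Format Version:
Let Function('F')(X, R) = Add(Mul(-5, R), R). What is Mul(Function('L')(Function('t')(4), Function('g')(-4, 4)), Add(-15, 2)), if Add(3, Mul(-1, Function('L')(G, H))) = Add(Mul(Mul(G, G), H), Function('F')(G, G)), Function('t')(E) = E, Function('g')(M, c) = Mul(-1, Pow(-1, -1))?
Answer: -39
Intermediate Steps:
Function('g')(M, c) = 1 (Function('g')(M, c) = Mul(-1, -1) = 1)
Function('F')(X, R) = Mul(-4, R)
Function('L')(G, H) = Add(3, Mul(4, G), Mul(-1, H, Pow(G, 2))) (Function('L')(G, H) = Add(3, Mul(-1, Add(Mul(Mul(G, G), H), Mul(-4, G)))) = Add(3, Mul(-1, Add(Mul(Pow(G, 2), H), Mul(-4, G)))) = Add(3, Mul(-1, Add(Mul(H, Pow(G, 2)), Mul(-4, G)))) = Add(3, Mul(-1, Add(Mul(-4, G), Mul(H, Pow(G, 2))))) = Add(3, Add(Mul(4, G), Mul(-1, H, Pow(G, 2)))) = Add(3, Mul(4, G), Mul(-1, H, Pow(G, 2))))
Mul(Function('L')(Function('t')(4), Function('g')(-4, 4)), Add(-15, 2)) = Mul(Add(3, Mul(4, 4), Mul(-1, 1, Pow(4, 2))), Add(-15, 2)) = Mul(Add(3, 16, Mul(-1, 1, 16)), -13) = Mul(Add(3, 16, -16), -13) = Mul(3, -13) = -39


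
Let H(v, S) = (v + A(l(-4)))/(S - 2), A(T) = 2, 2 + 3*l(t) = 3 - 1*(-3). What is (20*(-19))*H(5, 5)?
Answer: -2660/3 ≈ -886.67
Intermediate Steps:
l(t) = 4/3 (l(t) = -2/3 + (3 - 1*(-3))/3 = -2/3 + (3 + 3)/3 = -2/3 + (1/3)*6 = -2/3 + 2 = 4/3)
H(v, S) = (2 + v)/(-2 + S) (H(v, S) = (v + 2)/(S - 2) = (2 + v)/(-2 + S))
(20*(-19))*H(5, 5) = (20*(-19))*((2 + 5)/(-2 + 5)) = -380*7/3 = -2660/3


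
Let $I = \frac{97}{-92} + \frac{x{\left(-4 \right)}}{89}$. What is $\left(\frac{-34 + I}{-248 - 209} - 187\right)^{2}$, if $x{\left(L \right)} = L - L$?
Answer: $\frac{61763928154009}{1767697936} \approx 34940.0$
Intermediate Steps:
$x{\left(L \right)} = 0$
$I = - \frac{97}{92}$ ($I = \frac{97}{-92} + \frac{0}{89} = 97 \left(- \frac{1}{92}\right) + 0 \cdot \frac{1}{89} = - \frac{97}{92} + 0 = - \frac{97}{92} \approx -1.0543$)
$\left(\frac{-34 + I}{-248 - 209} - 187\right)^{2} = \left(\frac{-34 - \frac{97}{92}}{-248 - 209} - 187\right)^{2} = \left(- \frac{3225}{92 \left(-457\right)} - 187\right)^{2} = \left(\left(- \frac{3225}{92}\right) \left(- \frac{1}{457}\right) - 187\right)^{2} = \left(\frac{3225}{42044} - 187\right)^{2} = \left(- \frac{7859003}{42044}\right)^{2} = \frac{61763928154009}{1767697936}$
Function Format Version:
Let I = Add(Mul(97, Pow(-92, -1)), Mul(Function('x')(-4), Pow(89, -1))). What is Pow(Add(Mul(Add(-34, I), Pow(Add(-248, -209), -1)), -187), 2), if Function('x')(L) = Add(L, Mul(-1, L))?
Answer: Rational(61763928154009, 1767697936) ≈ 34940.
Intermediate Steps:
Function('x')(L) = 0
I = Rational(-97, 92) (I = Add(Mul(97, Pow(-92, -1)), Mul(0, Pow(89, -1))) = Add(Mul(97, Rational(-1, 92)), Mul(0, Rational(1, 89))) = Add(Rational(-97, 92), 0) = Rational(-97, 92) ≈ -1.0543)
Pow(Add(Mul(Add(-34, I), Pow(Add(-248, -209), -1)), -187), 2) = Pow(Add(Mul(Add(-34, Rational(-97, 92)), Pow(Add(-248, -209), -1)), -187), 2) = Pow(Add(Mul(Rational(-3225, 92), Pow(-457, -1)), -187), 2) = Pow(Add(Mul(Rational(-3225, 92), Rational(-1, 457)), -187), 2) = Pow(Add(Rational(3225, 42044), -187), 2) = Pow(Rational(-7859003, 42044), 2) = Rational(61763928154009, 1767697936)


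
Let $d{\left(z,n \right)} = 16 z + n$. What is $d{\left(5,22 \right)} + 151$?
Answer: $253$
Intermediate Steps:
$d{\left(z,n \right)} = n + 16 z$
$d{\left(5,22 \right)} + 151 = \left(22 + 16 \cdot 5\right) + 151 = \left(22 + 80\right) + 151 = 102 + 151 = 253$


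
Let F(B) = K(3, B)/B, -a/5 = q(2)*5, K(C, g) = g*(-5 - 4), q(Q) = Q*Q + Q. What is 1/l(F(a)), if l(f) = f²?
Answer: 1/81 ≈ 0.012346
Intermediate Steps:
q(Q) = Q + Q² (q(Q) = Q² + Q = Q + Q²)
K(C, g) = -9*g (K(C, g) = g*(-9) = -9*g)
a = -150 (a = -5*2*(1 + 2)*5 = -5*2*3*5 = -30*5 = -5*30 = -150)
F(B) = -9 (F(B) = (-9*B)/B = -9)
1/l(F(a)) = 1/((-9)²) = 1/81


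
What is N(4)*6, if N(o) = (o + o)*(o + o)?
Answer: 384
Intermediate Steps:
N(o) = 4*o**2 (N(o) = (2*o)*(2*o) = 4*o**2)
N(4)*6 = (4*4**2)*6 = (4*16)*6 = 64*6 = 384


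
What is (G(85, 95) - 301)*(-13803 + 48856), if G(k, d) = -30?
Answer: -11602543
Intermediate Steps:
(G(85, 95) - 301)*(-13803 + 48856) = (-30 - 301)*(-13803 + 48856) = -331*35053 = -11602543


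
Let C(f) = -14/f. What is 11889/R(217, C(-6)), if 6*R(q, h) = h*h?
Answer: 642006/49 ≈ 13102.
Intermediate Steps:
R(q, h) = h²/6 (R(q, h) = (h*h)/6 = h²/6)
11889/R(217, C(-6)) = 11889/(((-14/(-6))²/6)) = 11889/(((-14*(-⅙))²/6)) = 11889/(((7/3)²/6)) = 11889/(((⅙)*(49/9))) = 11889/(49/54) = 11889*(54/49) = 642006/49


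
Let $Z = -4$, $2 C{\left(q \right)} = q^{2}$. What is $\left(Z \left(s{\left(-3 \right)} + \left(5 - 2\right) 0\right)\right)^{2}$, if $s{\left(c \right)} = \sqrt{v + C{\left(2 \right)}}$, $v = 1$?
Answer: $48$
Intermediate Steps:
$C{\left(q \right)} = \frac{q^{2}}{2}$
$s{\left(c \right)} = \sqrt{3}$ ($s{\left(c \right)} = \sqrt{1 + \frac{2^{2}}{2}} = \sqrt{1 + \frac{1}{2} \cdot 4} = \sqrt{1 + 2} = \sqrt{3}$)
$\left(Z \left(s{\left(-3 \right)} + \left(5 - 2\right) 0\right)\right)^{2} = \left(- 4 \left(\sqrt{3} + \left(5 - 2\right) 0\right)\right)^{2} = \left(- 4 \left(\sqrt{3} + 3 \cdot 0\right)\right)^{2} = \left(- 4 \left(\sqrt{3} + 0\right)\right)^{2} = \left(- 4 \sqrt{3}\right)^{2} = 48$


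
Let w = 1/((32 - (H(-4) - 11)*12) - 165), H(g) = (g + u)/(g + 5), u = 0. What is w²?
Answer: 1/2209 ≈ 0.00045269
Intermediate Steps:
H(g) = g/(5 + g) (H(g) = (g + 0)/(g + 5) = g/(5 + g))
w = 1/47 (w = 1/((32 - (-4/(5 - 4) - 11)*12) - 165) = 1/((32 - (-4/1 - 11)*12) - 165) = 1/((32 - (-4*1 - 11)*12) - 165) = 1/((32 - (-4 - 11)*12) - 165) = 1/((32 - (-15)*12) - 165) = 1/((32 - 1*(-180)) - 165) = 1/((32 + 180) - 165) = 1/(212 - 165) = 1/47 ≈ 0.021277)
w² = (1/47)² = 1/2209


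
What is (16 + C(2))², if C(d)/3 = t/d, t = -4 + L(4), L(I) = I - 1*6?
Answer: 49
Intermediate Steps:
L(I) = -6 + I (L(I) = I - 6 = -6 + I)
t = -6 (t = -4 + (-6 + 4) = -4 - 2 = -6)
C(d) = -18/d (C(d) = 3*(-6/d) = -18/d)
(16 + C(2))² = (16 - 18/2)² = (16 - 18*½)² = (16 - 9)² = 7² = 49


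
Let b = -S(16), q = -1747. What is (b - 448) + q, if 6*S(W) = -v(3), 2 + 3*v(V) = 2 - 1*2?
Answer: -19756/9 ≈ -2195.1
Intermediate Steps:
v(V) = -2/3 (v(V) = -2/3 + (2 - 1*2)/3 = -2/3 + (2 - 2)/3 = -2/3 + (1/3)*0 = -2/3 + 0 = -2/3)
S(W) = 1/9 (S(W) = (-1*(-2/3))/6 = (1/6)*(2/3) = 1/9)
b = -1/9 (b = -1*1/9 = -1/9 ≈ -0.11111)
(b - 448) + q = (-1/9 - 448) - 1747 = -4033/9 - 1747 = -19756/9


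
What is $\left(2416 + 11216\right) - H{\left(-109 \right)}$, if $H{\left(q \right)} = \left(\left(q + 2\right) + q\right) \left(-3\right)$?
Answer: $12984$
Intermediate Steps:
$H{\left(q \right)} = -6 - 6 q$ ($H{\left(q \right)} = \left(\left(2 + q\right) + q\right) \left(-3\right) = \left(2 + 2 q\right) \left(-3\right) = -6 - 6 q$)
$\left(2416 + 11216\right) - H{\left(-109 \right)} = \left(2416 + 11216\right) - \left(-6 - -654\right) = 13632 - \left(-6 + 654\right) = 13632 - 648 = 12984$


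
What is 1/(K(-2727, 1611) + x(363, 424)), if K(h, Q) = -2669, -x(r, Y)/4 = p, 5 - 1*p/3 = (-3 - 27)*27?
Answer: -1/12449 ≈ -8.0328e-5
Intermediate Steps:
p = 2445 (p = 15 - 3*(-3 - 27)*27 = 15 - (-90)*27 = 15 - 3*(-810) = 15 + 2430 = 2445)
x(r, Y) = -9780 (x(r, Y) = -4*2445 = -9780)
1/(K(-2727, 1611) + x(363, 424)) = 1/(-2669 - 9780) = 1/(-12449) = -1/12449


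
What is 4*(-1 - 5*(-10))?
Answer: 196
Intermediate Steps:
4*(-1 - 5*(-10)) = 4*(-1 + 50) = 4*49 = 196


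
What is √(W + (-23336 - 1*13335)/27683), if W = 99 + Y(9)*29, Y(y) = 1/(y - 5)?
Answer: √321637454653/55366 ≈ 10.243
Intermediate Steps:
Y(y) = 1/(-5 + y)
W = 425/4 (W = 99 + 29/(-5 + 9) = 99 + 29/4 = 425/4 ≈ 106.25)
√(W + (-23336 - 1*13335)/27683) = √(425/4 + (-23336 - 1*13335)/27683) = √(425/4 + (-23336 - 13335)*(1/27683)) = √(425/4 - 36671*1/27683) = √(425/4 - 36671/27683) = √(11618591/110732) = √321637454653/55366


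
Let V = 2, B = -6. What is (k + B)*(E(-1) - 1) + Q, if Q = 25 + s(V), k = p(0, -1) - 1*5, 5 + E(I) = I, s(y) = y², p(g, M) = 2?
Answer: 92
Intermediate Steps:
E(I) = -5 + I
k = -3 (k = 2 - 1*5 = 2 - 5 = -3)
Q = 29 (Q = 25 + 2² = 25 + 4 = 29)
(k + B)*(E(-1) - 1) + Q = (-3 - 6)*((-5 - 1) - 1) + 29 = -9*(-6 - 1) + 29 = -9*(-7) + 29 = 63 + 29 = 92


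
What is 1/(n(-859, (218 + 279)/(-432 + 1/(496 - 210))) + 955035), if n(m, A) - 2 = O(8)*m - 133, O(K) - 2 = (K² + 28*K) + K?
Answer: 1/698922 ≈ 1.4308e-6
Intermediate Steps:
O(K) = 2 + K² + 29*K (O(K) = 2 + ((K² + 28*K) + K) = 2 + (K² + 29*K) = 2 + K² + 29*K)
n(m, A) = -131 + 298*m (n(m, A) = 2 + ((2 + 8² + 29*8)*m - 133) = 2 + ((2 + 64 + 232)*m - 133) = 2 + (298*m - 133) = 2 + (-133 + 298*m) = -131 + 298*m)
1/(n(-859, (218 + 279)/(-432 + 1/(496 - 210))) + 955035) = 1/((-131 + 298*(-859)) + 955035) = 1/((-131 - 255982) + 955035) = 1/(-256113 + 955035) = 1/698922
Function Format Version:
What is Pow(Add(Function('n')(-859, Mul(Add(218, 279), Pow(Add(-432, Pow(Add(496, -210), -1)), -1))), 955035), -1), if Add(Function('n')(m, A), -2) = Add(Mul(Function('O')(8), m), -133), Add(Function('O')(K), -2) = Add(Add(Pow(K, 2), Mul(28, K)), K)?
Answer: Rational(1, 698922) ≈ 1.4308e-6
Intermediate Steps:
Function('O')(K) = Add(2, Pow(K, 2), Mul(29, K)) (Function('O')(K) = Add(2, Add(Add(Pow(K, 2), Mul(28, K)), K)) = Add(2, Add(Pow(K, 2), Mul(29, K))) = Add(2, Pow(K, 2), Mul(29, K)))
Function('n')(m, A) = Add(-131, Mul(298, m)) (Function('n')(m, A) = Add(2, Add(Mul(Add(2, Pow(8, 2), Mul(29, 8)), m), -133)) = Add(2, Add(Mul(Add(2, 64, 232), m), -133)) = Add(2, Add(Mul(298, m), -133)) = Add(2, Add(-133, Mul(298, m))) = Add(-131, Mul(298, m)))
Pow(Add(Function('n')(-859, Mul(Add(218, 279), Pow(Add(-432, Pow(Add(496, -210), -1)), -1))), 955035), -1) = Pow(Add(Add(-131, Mul(298, -859)), 955035), -1) = Pow(Add(Add(-131, -255982), 955035), -1) = Pow(Add(-256113, 955035), -1) = Pow(698922, -1) = Rational(1, 698922)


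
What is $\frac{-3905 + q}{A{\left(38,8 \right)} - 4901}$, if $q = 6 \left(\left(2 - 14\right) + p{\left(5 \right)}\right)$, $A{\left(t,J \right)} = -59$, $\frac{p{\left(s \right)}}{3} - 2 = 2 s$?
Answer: $\frac{3761}{4960} \approx 0.75827$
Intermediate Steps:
$p{\left(s \right)} = 6 + 6 s$ ($p{\left(s \right)} = 6 + 3 \cdot 2 s = 6 + 6 s$)
$q = 144$ ($q = 6 \left(\left(2 - 14\right) + \left(6 + 6 \cdot 5\right)\right) = 6 \left(-12 + \left(6 + 30\right)\right) = 6 \left(-12 + 36\right) = 6 \cdot 24 = 144$)
$\frac{-3905 + q}{A{\left(38,8 \right)} - 4901} = \frac{-3905 + 144}{-59 - 4901} = - \frac{3761}{-4960} = \left(-3761\right) \left(- \frac{1}{4960}\right) = \frac{3761}{4960}$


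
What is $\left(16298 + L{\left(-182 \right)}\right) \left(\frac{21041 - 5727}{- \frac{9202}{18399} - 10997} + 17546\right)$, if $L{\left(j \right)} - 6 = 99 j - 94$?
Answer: $- \frac{6418451715026752}{202343005} \approx -3.1721 \cdot 10^{7}$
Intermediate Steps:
$L{\left(j \right)} = -88 + 99 j$ ($L{\left(j \right)} = 6 + \left(99 j - 94\right) = 6 + \left(-94 + 99 j\right) = -88 + 99 j$)
$\left(16298 + L{\left(-182 \right)}\right) \left(\frac{21041 - 5727}{- \frac{9202}{18399} - 10997} + 17546\right) = \left(16298 + \left(-88 + 99 \left(-182\right)\right)\right) \left(\frac{21041 - 5727}{- \frac{9202}{18399} - 10997} + 17546\right) = \left(16298 - 18106\right) \left(\frac{15314}{\left(-9202\right) \frac{1}{18399} - 10997} + 17546\right) = \left(16298 - 18106\right) \left(\frac{15314}{- \frac{9202}{18399} - 10997} + 17546\right) = - 1808 \left(\frac{15314}{- \frac{202343005}{18399}} + 17546\right) = - 1808 \left(15314 \left(- \frac{18399}{202343005}\right) + 17546\right) = - 1808 \left(- \frac{281762286}{202343005} + 17546\right) = \left(-1808\right) \frac{3550028603444}{202343005} = - \frac{6418451715026752}{202343005}$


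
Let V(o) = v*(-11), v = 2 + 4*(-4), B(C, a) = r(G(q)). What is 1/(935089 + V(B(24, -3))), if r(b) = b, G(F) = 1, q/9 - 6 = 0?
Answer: 1/935243 ≈ 1.0692e-6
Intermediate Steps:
q = 54 (q = 54 + 9*0 = 54 + 0 = 54)
B(C, a) = 1
v = -14 (v = 2 - 16 = -14)
V(o) = 154 (V(o) = -14*(-11) = 154)
1/(935089 + V(B(24, -3))) = 1/(935089 + 154) = 1/935243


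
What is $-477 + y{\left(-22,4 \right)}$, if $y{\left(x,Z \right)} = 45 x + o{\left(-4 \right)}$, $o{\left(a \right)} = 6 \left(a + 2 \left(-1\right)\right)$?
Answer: $-1503$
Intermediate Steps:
$o{\left(a \right)} = -12 + 6 a$ ($o{\left(a \right)} = 6 \left(a - 2\right) = 6 \left(-2 + a\right) = -12 + 6 a$)
$y{\left(x,Z \right)} = -36 + 45 x$ ($y{\left(x,Z \right)} = 45 x + \left(-12 + 6 \left(-4\right)\right) = 45 x - 36 = -36 + 45 x$)
$-477 + y{\left(-22,4 \right)} = -477 + \left(-36 + 45 \left(-22\right)\right) = -477 - 1026 = -1503$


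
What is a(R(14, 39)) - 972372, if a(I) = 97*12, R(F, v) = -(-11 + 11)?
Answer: -971208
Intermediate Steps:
R(F, v) = 0 (R(F, v) = -1*0 = 0)
a(I) = 1164
a(R(14, 39)) - 972372 = 1164 - 972372 = -971208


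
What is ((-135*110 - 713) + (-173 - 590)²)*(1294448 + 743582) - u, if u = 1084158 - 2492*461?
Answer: 1154760090834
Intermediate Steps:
u = -64654 (u = 1084158 - 1*1148812 = 1084158 - 1148812 = -64654)
((-135*110 - 713) + (-173 - 590)²)*(1294448 + 743582) - u = ((-135*110 - 713) + (-173 - 590)²)*(1294448 + 743582) - 1*(-64654) = ((-14850 - 713) + (-763)²)*2038030 + 64654 = (-15563 + 582169)*2038030 + 64654 = 566606*2038030 + 64654 = 1154760026180 + 64654 = 1154760090834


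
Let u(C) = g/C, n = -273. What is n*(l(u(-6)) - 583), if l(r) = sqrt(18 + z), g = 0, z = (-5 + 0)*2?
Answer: 159159 - 546*sqrt(2) ≈ 1.5839e+5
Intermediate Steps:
z = -10 (z = -5*2 = -10)
u(C) = 0 (u(C) = 0/C = 0)
l(r) = 2*sqrt(2) (l(r) = sqrt(18 - 10) = sqrt(8) = 2*sqrt(2))
n*(l(u(-6)) - 583) = -273*(2*sqrt(2) - 583) = -273*(-583 + 2*sqrt(2)) = 159159 - 546*sqrt(2)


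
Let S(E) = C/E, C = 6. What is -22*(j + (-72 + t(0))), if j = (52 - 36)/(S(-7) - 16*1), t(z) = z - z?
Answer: 94688/59 ≈ 1604.9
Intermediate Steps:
t(z) = 0
S(E) = 6/E
j = -56/59 (j = (52 - 36)/(6/(-7) - 16*1) = 16/(6*(-⅐) - 16) = 16/(-6/7 - 16) = 16/(-118/7) = 16*(-7/118) = -56/59 ≈ -0.94915)
-22*(j + (-72 + t(0))) = -22*(-56/59 + (-72 + 0)) = -22*(-56/59 - 72) = -22*(-4304/59) = 94688/59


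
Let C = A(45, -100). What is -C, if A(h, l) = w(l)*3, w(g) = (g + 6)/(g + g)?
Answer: -141/100 ≈ -1.4100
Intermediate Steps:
w(g) = (6 + g)/(2*g) (w(g) = (6 + g)/((2*g)) = (6 + g)*(1/(2*g)) = (6 + g)/(2*g))
A(h, l) = 3*(6 + l)/(2*l) (A(h, l) = ((6 + l)/(2*l))*3 = 3*(6 + l)/(2*l))
C = 141/100 (C = 3/2 + 9/(-100) = 3/2 + 9*(-1/100) = 3/2 - 9/100 = 141/100 ≈ 1.4100)
-C = -1*141/100 = -141/100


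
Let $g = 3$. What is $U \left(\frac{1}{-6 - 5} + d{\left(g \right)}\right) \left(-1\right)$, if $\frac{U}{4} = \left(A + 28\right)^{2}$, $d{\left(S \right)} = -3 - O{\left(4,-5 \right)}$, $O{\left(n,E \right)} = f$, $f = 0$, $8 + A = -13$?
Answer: $\frac{6664}{11} \approx 605.82$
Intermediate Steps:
$A = -21$ ($A = -8 - 13 = -21$)
$O{\left(n,E \right)} = 0$
$d{\left(S \right)} = -3$ ($d{\left(S \right)} = -3 - 0 = -3 + 0 = -3$)
$U = 196$ ($U = 4 \left(-21 + 28\right)^{2} = 4 \cdot 7^{2} = 4 \cdot 49 = 196$)
$U \left(\frac{1}{-6 - 5} + d{\left(g \right)}\right) \left(-1\right) = 196 \left(\frac{1}{-6 - 5} - 3\right) \left(-1\right) = 196 \left(\frac{1}{-11} - 3\right) \left(-1\right) = 196 \left(- \frac{1}{11} - 3\right) \left(-1\right) = 196 \left(\left(- \frac{34}{11}\right) \left(-1\right)\right) = 196 \cdot \frac{34}{11} = \frac{6664}{11}$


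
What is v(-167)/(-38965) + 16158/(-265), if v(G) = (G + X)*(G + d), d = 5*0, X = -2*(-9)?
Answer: -127238093/2065145 ≈ -61.612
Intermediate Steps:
X = 18
d = 0
v(G) = G*(18 + G) (v(G) = (G + 18)*(G + 0) = (18 + G)*G = G*(18 + G))
v(-167)/(-38965) + 16158/(-265) = -167*(18 - 167)/(-38965) + 16158/(-265) = -167*(-149)*(-1/38965) + 16158*(-1/265) = 24883*(-1/38965) - 16158/265 = -24883/38965 - 16158/265 = -127238093/2065145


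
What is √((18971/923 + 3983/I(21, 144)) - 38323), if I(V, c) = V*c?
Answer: I*√42288276182061/33228 ≈ 195.71*I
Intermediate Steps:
√((18971/923 + 3983/I(21, 144)) - 38323) = √((18971/923 + 3983/((21*144))) - 38323) = √((18971*(1/923) + 3983/3024) - 38323) = √((18971/923 + 3983*(1/3024)) - 38323) = √((18971/923 + 569/432) - 38323) = √(8720659/398736 - 38323) = √(-15272039069/398736) = I*√42288276182061/33228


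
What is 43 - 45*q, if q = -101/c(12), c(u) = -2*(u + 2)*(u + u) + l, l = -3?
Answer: 544/15 ≈ 36.267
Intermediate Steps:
c(u) = -3 - 4*u*(2 + u) (c(u) = -2*(u + 2)*(u + u) - 3 = -2*(2 + u)*2*u - 3 = -4*u*(2 + u) - 3 = -3 - 4*u*(2 + u))
q = 101/675 (q = -101/(-3 - 8*12 - 4*12²) = -101/(-3 - 96 - 4*144) = -101/(-3 - 96 - 576) = -101/(-675) = -101*(-1/675) = 101/675 ≈ 0.14963)
43 - 45*q = 43 - 45*101/675 = 43 - 101/15 = 544/15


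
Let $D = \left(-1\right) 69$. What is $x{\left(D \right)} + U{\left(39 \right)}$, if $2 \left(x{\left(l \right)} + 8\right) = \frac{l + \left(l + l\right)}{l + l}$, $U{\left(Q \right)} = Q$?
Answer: $\frac{127}{4} \approx 31.75$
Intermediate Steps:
$D = -69$
$x{\left(l \right)} = - \frac{29}{4}$ ($x{\left(l \right)} = -8 + \frac{\left(l + \left(l + l\right)\right) \frac{1}{l + l}}{2} = -8 + \frac{\left(l + 2 l\right) \frac{1}{2 l}}{2} = -8 + \frac{3 l \frac{1}{2 l}}{2} = -8 + \frac{1}{2} \cdot \frac{3}{2} = -8 + \frac{3}{4} = - \frac{29}{4}$)
$x{\left(D \right)} + U{\left(39 \right)} = - \frac{29}{4} + 39 = \frac{127}{4}$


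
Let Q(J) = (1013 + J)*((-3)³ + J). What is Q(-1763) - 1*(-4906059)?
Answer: 6248559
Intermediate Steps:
Q(J) = (-27 + J)*(1013 + J) (Q(J) = (1013 + J)*(-27 + J) = (-27 + J)*(1013 + J))
Q(-1763) - 1*(-4906059) = (-27351 + (-1763)² + 986*(-1763)) - 1*(-4906059) = (-27351 + 3108169 - 1738318) + 4906059 = 1342500 + 4906059 = 6248559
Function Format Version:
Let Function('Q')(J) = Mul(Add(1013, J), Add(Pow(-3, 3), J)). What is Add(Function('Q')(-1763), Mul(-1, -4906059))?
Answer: 6248559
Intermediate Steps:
Function('Q')(J) = Mul(Add(-27, J), Add(1013, J)) (Function('Q')(J) = Mul(Add(1013, J), Add(-27, J)) = Mul(Add(-27, J), Add(1013, J)))
Add(Function('Q')(-1763), Mul(-1, -4906059)) = Add(Add(-27351, Pow(-1763, 2), Mul(986, -1763)), Mul(-1, -4906059)) = Add(Add(-27351, 3108169, -1738318), 4906059) = Add(1342500, 4906059) = 6248559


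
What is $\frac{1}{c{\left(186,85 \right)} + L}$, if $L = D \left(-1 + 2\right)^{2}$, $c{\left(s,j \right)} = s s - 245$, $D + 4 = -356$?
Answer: $\frac{1}{33991} \approx 2.942 \cdot 10^{-5}$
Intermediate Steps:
$D = -360$ ($D = -4 - 356 = -360$)
$c{\left(s,j \right)} = -245 + s^{2}$ ($c{\left(s,j \right)} = s^{2} - 245 = -245 + s^{2}$)
$L = -360$ ($L = - 360 \left(-1 + 2\right)^{2} = - 360 \cdot 1^{2} = \left(-360\right) 1 = -360$)
$\frac{1}{c{\left(186,85 \right)} + L} = \frac{1}{\left(-245 + 186^{2}\right) - 360} = \frac{1}{\left(-245 + 34596\right) - 360} = \frac{1}{34351 - 360} = \frac{1}{33991}$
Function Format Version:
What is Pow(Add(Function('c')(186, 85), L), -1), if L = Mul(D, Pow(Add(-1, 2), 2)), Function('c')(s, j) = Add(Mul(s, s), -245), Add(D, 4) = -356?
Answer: Rational(1, 33991) ≈ 2.9420e-5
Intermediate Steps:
D = -360 (D = Add(-4, -356) = -360)
Function('c')(s, j) = Add(-245, Pow(s, 2)) (Function('c')(s, j) = Add(Pow(s, 2), -245) = Add(-245, Pow(s, 2)))
L = -360 (L = Mul(-360, Pow(Add(-1, 2), 2)) = Mul(-360, Pow(1, 2)) = Mul(-360, 1) = -360)
Pow(Add(Function('c')(186, 85), L), -1) = Pow(Add(Add(-245, Pow(186, 2)), -360), -1) = Pow(Add(Add(-245, 34596), -360), -1) = Pow(Add(34351, -360), -1) = Pow(33991, -1) = Rational(1, 33991)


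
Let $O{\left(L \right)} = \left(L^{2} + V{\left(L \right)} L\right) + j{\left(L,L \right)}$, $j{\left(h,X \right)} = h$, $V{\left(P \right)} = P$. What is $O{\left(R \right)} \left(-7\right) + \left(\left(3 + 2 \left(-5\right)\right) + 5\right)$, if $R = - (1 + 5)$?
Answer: $-464$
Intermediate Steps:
$R = -6$ ($R = \left(-1\right) 6 = -6$)
$O{\left(L \right)} = L + 2 L^{2}$ ($O{\left(L \right)} = \left(L^{2} + L L\right) + L = \left(L^{2} + L^{2}\right) + L = 2 L^{2} + L = L + 2 L^{2}$)
$O{\left(R \right)} \left(-7\right) + \left(\left(3 + 2 \left(-5\right)\right) + 5\right) = - 6 \left(1 + 2 \left(-6\right)\right) \left(-7\right) + \left(\left(3 + 2 \left(-5\right)\right) + 5\right) = - 6 \left(1 - 12\right) \left(-7\right) + \left(\left(3 - 10\right) + 5\right) = \left(-6\right) \left(-11\right) \left(-7\right) + \left(-7 + 5\right) = 66 \left(-7\right) - 2 = -462 - 2 = -464$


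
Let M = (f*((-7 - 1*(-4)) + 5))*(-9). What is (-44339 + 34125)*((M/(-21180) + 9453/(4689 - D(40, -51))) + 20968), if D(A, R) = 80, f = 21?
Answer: -1742397051144419/8134885 ≈ -2.1419e+8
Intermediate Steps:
M = -378 (M = (21*((-7 - 1*(-4)) + 5))*(-9) = (21*((-7 + 4) + 5))*(-9) = (21*(-3 + 5))*(-9) = (21*2)*(-9) = 42*(-9) = -378)
(-44339 + 34125)*((M/(-21180) + 9453/(4689 - D(40, -51))) + 20968) = (-44339 + 34125)*((-378/(-21180) + 9453/(4689 - 1*80)) + 20968) = -10214*((-378*(-1/21180) + 9453/(4689 - 80)) + 20968) = -10214*((63/3530 + 9453/4609) + 20968) = -10214*(33659457/16269770 + 20968) = -10214*341178196817/16269770 = -1742397051144419/8134885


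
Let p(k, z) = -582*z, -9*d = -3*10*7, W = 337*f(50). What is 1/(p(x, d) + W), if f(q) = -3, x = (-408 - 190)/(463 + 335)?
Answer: -1/14591 ≈ -6.8535e-5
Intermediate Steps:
x = -299/399 (x = -598/798 = -598*1/798 = -299/399 ≈ -0.74937)
W = -1011 (W = 337*(-3) = -1011)
d = 70/3 (d = -(-3*10)*7/9 = -(-10)*7/3 = -1/9*(-210) = 70/3 ≈ 23.333)
1/(p(x, d) + W) = 1/(-582*70/3 - 1011) = 1/(-13580 - 1011) = 1/(-14591) = -1/14591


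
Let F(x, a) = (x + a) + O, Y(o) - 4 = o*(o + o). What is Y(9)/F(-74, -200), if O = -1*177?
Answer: -166/451 ≈ -0.36807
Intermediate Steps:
O = -177
Y(o) = 4 + 2*o² (Y(o) = 4 + o*(o + o) = 4 + o*(2*o) = 4 + 2*o²)
F(x, a) = -177 + a + x (F(x, a) = (x + a) - 177 = (a + x) - 177 = -177 + a + x)
Y(9)/F(-74, -200) = (4 + 2*9²)/(-177 - 200 - 74) = (4 + 2*81)/(-451) = (4 + 162)*(-1/451) = 166*(-1/451) = -166/451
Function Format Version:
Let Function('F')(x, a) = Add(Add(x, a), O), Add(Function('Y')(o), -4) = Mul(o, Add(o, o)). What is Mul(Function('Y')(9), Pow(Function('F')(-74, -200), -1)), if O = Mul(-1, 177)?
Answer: Rational(-166, 451) ≈ -0.36807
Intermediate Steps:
O = -177
Function('Y')(o) = Add(4, Mul(2, Pow(o, 2))) (Function('Y')(o) = Add(4, Mul(o, Add(o, o))) = Add(4, Mul(o, Mul(2, o))) = Add(4, Mul(2, Pow(o, 2))))
Function('F')(x, a) = Add(-177, a, x) (Function('F')(x, a) = Add(Add(x, a), -177) = Add(Add(a, x), -177) = Add(-177, a, x))
Mul(Function('Y')(9), Pow(Function('F')(-74, -200), -1)) = Mul(Add(4, Mul(2, Pow(9, 2))), Pow(Add(-177, -200, -74), -1)) = Mul(Add(4, Mul(2, 81)), Pow(-451, -1)) = Mul(Add(4, 162), Rational(-1, 451)) = Mul(166, Rational(-1, 451)) = Rational(-166, 451)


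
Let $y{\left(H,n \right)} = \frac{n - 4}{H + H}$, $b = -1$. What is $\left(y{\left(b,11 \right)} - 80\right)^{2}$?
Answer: $\frac{27889}{4} \approx 6972.3$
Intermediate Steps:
$y{\left(H,n \right)} = \frac{-4 + n}{2 H}$
$\left(y{\left(b,11 \right)} - 80\right)^{2} = \left(\frac{-4 + 11}{2 \left(-1\right)} - 80\right)^{2} = \left(\frac{1}{2} \left(-1\right) 7 - 80\right)^{2} = \left(- \frac{7}{2} - 80\right)^{2} = \left(- \frac{167}{2}\right)^{2} = \frac{27889}{4}$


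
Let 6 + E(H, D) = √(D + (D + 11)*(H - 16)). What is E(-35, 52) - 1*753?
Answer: -759 + I*√3161 ≈ -759.0 + 56.223*I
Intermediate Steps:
E(H, D) = -6 + √(D + (-16 + H)*(11 + D)) (E(H, D) = -6 + √(D + (D + 11)*(H - 16)) = -6 + √(D + (11 + D)*(-16 + H)) = -6 + √(D + (-16 + H)*(11 + D)))
E(-35, 52) - 1*753 = (-6 + √(-176 - 15*52 + 11*(-35) + 52*(-35))) - 1*753 = (-6 + √(-176 - 780 - 385 - 1820)) - 753 = (-6 + √(-3161)) - 753 = (-6 + I*√3161) - 753 = -759 + I*√3161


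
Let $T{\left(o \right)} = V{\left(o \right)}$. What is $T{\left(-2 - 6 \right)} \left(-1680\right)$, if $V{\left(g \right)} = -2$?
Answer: $3360$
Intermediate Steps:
$T{\left(o \right)} = -2$
$T{\left(-2 - 6 \right)} \left(-1680\right) = \left(-2\right) \left(-1680\right) = 3360$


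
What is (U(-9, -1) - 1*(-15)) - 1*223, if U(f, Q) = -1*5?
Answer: -213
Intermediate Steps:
U(f, Q) = -5
(U(-9, -1) - 1*(-15)) - 1*223 = (-5 - 1*(-15)) - 1*223 = (-5 + 15) - 223 = 10 - 223 = -213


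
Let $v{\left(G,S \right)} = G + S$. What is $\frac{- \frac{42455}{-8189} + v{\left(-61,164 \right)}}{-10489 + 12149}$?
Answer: $\frac{442961}{6796870} \approx 0.065171$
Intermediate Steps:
$\frac{- \frac{42455}{-8189} + v{\left(-61,164 \right)}}{-10489 + 12149} = \frac{- \frac{42455}{-8189} + \left(-61 + 164\right)}{-10489 + 12149} = \frac{\left(-42455\right) \left(- \frac{1}{8189}\right) + 103}{1660} = \left(\frac{42455}{8189} + 103\right) \frac{1}{1660} = \frac{885922}{8189} \cdot \frac{1}{1660} = \frac{442961}{6796870}$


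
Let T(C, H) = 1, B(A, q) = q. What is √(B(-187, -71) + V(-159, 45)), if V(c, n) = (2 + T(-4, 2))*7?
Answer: 5*I*√2 ≈ 7.0711*I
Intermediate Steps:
V(c, n) = 21 (V(c, n) = (2 + 1)*7 = 3*7 = 21)
√(B(-187, -71) + V(-159, 45)) = √(-71 + 21) = √(-50) = 5*I*√2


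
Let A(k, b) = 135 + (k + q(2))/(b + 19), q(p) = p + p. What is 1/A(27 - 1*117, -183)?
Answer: 82/11113 ≈ 0.0073787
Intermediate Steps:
q(p) = 2*p
A(k, b) = 135 + (4 + k)/(19 + b) (A(k, b) = 135 + (k + 2*2)/(b + 19) = 135 + (k + 4)/(19 + b) = 135 + (4 + k)/(19 + b))
1/A(27 - 1*117, -183) = 1/((2569 + (27 - 1*117) + 135*(-183))/(19 - 183)) = 1/((2569 + (27 - 117) - 24705)/(-164)) = 1/(-(2569 - 90 - 24705)/164) = 1/(-1/164*(-22226)) = 1/(11113/82) = 82/11113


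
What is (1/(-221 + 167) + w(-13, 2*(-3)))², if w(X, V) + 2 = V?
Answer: 187489/2916 ≈ 64.297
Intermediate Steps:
w(X, V) = -2 + V
(1/(-221 + 167) + w(-13, 2*(-3)))² = (1/(-221 + 167) + (-2 + 2*(-3)))² = (1/(-54) + (-2 - 6))² = (-1/54 - 8)² = (-433/54)² = 187489/2916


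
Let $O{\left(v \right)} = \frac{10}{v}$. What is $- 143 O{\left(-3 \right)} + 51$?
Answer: $\frac{1583}{3} \approx 527.67$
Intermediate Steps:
$- 143 O{\left(-3 \right)} + 51 = - 143 \frac{10}{-3} + 51 = - 143 \cdot 10 \left(- \frac{1}{3}\right) + 51 = \left(-143\right) \left(- \frac{10}{3}\right) + 51 = \frac{1430}{3} + 51 = \frac{1583}{3}$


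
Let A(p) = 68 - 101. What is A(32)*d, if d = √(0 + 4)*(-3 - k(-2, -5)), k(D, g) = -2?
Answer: 66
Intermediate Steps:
A(p) = -33
d = -2 (d = √(0 + 4)*(-3 - 1*(-2)) = √4*(-3 + 2) = 2*(-1) = -2)
A(32)*d = -33*(-2) = 66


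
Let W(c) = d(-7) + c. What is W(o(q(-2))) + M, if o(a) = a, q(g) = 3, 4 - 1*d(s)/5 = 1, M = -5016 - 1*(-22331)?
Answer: 17333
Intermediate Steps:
M = 17315 (M = -5016 + 22331 = 17315)
d(s) = 15 (d(s) = 20 - 5*1 = 20 - 5 = 15)
W(c) = 15 + c
W(o(q(-2))) + M = (15 + 3) + 17315 = 18 + 17315 = 17333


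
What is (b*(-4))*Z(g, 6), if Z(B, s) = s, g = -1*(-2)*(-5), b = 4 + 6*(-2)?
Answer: 192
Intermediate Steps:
b = -8 (b = 4 - 12 = -8)
g = -10 (g = 2*(-5) = -10)
(b*(-4))*Z(g, 6) = -8*(-4)*6 = 32*6 = 192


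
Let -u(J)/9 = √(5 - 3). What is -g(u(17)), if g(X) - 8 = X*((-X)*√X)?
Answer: -8 + 486*I*2^(¼) ≈ -8.0 + 577.96*I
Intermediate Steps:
u(J) = -9*√2 (u(J) = -9*√(5 - 3) = -9*√2)
g(X) = 8 - X^(5/2) (g(X) = 8 + X*((-X)*√X) = 8 + X*(-X^(3/2)) = 8 - X^(5/2))
-g(u(17)) = -(8 - (-9*√2)^(5/2)) = -(8 - 486*I*2^(¼)) = -8 + 486*I*2^(¼)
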